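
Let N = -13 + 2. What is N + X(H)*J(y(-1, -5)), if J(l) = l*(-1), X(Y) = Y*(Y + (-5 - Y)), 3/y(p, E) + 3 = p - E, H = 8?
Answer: 109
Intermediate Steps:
y(p, E) = 3/(-3 + p - E) (y(p, E) = 3/(-3 + (p - E)) = 3/(-3 + p - E))
X(Y) = -5*Y (X(Y) = Y*(-5) = -5*Y)
N = -11
J(l) = -l
N + X(H)*J(y(-1, -5)) = -11 + (-5*8)*(-3/(-3 - 1 - 1*(-5))) = -11 - (-40)*3/(-3 - 1 + 5) = -11 - (-40)*3/1 = -11 - (-40)*3*1 = -11 - (-40)*3 = -11 - 40*(-3) = -11 + 120 = 109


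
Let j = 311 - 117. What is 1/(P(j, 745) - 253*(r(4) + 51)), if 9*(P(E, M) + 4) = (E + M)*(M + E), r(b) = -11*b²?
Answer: 1/129590 ≈ 7.7166e-6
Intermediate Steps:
j = 194
P(E, M) = -4 + (E + M)²/9 (P(E, M) = -4 + ((E + M)*(M + E))/9 = -4 + ((E + M)*(E + M))/9 = -4 + (E + M)²/9)
1/(P(j, 745) - 253*(r(4) + 51)) = 1/((-4 + (194 + 745)²/9) - 253*(-11*4² + 51)) = 1/((-4 + (⅑)*939²) - 253*(-11*16 + 51)) = 1/((-4 + (⅑)*881721) - 253*(-176 + 51)) = 1/((-4 + 97969) - 253*(-125)) = 1/(97965 + 31625) = 1/129590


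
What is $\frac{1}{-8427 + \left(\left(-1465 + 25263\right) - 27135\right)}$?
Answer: $- \frac{1}{11764} \approx -8.5005 \cdot 10^{-5}$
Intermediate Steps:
$\frac{1}{-8427 + \left(\left(-1465 + 25263\right) - 27135\right)} = \frac{1}{-8427 + \left(23798 - 27135\right)} = \frac{1}{-8427 - 3337} = \frac{1}{-11764} = - \frac{1}{11764}$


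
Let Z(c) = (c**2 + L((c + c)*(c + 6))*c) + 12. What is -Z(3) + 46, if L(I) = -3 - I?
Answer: 196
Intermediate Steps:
Z(c) = 12 + c**2 + c*(-3 - 2*c*(6 + c)) (Z(c) = (c**2 + (-3 - (c + c)*(c + 6))*c) + 12 = (c**2 + (-3 - 2*c*(6 + c))*c) + 12 = (c**2 + c*(-3 - 2*c*(6 + c))) + 12 = 12 + c**2 + c*(-3 - 2*c*(6 + c)))
-Z(3) + 46 = -(12 + 3**2 - 1*3*(3 + 2*3*(6 + 3))) + 46 = -(12 + 9 - 1*3*(3 + 2*3*9)) + 46 = -(12 + 9 - 1*3*(3 + 54)) + 46 = -(12 + 9 - 1*3*57) + 46 = -(12 + 9 - 171) + 46 = -1*(-150) + 46 = 150 + 46 = 196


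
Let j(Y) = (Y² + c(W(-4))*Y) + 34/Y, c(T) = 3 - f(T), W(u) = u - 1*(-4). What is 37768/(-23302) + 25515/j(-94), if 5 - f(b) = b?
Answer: 5963025331/4941317261 ≈ 1.2068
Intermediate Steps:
f(b) = 5 - b
W(u) = 4 + u (W(u) = u + 4 = 4 + u)
c(T) = -2 + T (c(T) = 3 - (5 - T) = 3 + (-5 + T) = -2 + T)
j(Y) = Y² - 2*Y + 34/Y (j(Y) = (Y² + (-2 + (4 - 4))*Y) + 34/Y = (Y² + (-2 + 0)*Y) + 34/Y = (Y² - 2*Y) + 34/Y = Y² - 2*Y + 34/Y)
37768/(-23302) + 25515/j(-94) = 37768/(-23302) + 25515/(((34 + (-94)²*(-2 - 94))/(-94))) = 37768*(-1/23302) + 25515/((-(34 + 8836*(-96))/94)) = -18884/11651 + 25515/((-(34 - 848256)/94)) = -18884/11651 + 25515/((-1/94*(-848222))) = -18884/11651 + 25515/(424111/47) = -18884/11651 + 25515*(47/424111) = -18884/11651 + 1199205/424111 = 5963025331/4941317261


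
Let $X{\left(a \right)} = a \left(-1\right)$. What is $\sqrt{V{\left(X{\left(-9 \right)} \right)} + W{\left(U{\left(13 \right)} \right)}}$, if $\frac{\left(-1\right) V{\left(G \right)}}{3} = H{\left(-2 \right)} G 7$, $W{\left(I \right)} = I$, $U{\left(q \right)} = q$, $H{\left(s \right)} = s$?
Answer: $\sqrt{391} \approx 19.774$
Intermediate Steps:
$X{\left(a \right)} = - a$
$V{\left(G \right)} = 42 G$ ($V{\left(G \right)} = - 3 - 2 G 7 = - 3 \left(- 14 G\right) = 42 G$)
$\sqrt{V{\left(X{\left(-9 \right)} \right)} + W{\left(U{\left(13 \right)} \right)}} = \sqrt{42 \left(\left(-1\right) \left(-9\right)\right) + 13} = \sqrt{42 \cdot 9 + 13} = \sqrt{378 + 13} = \sqrt{391}$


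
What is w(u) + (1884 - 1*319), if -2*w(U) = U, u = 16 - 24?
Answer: 1569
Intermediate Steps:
u = -8
w(U) = -U/2
w(u) + (1884 - 1*319) = -½*(-8) + (1884 - 1*319) = 4 + (1884 - 319) = 4 + 1565 = 1569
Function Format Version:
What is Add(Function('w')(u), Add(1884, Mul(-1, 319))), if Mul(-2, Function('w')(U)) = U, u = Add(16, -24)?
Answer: 1569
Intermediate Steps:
u = -8
Function('w')(U) = Mul(Rational(-1, 2), U)
Add(Function('w')(u), Add(1884, Mul(-1, 319))) = Add(Mul(Rational(-1, 2), -8), Add(1884, Mul(-1, 319))) = Add(4, Add(1884, -319)) = Add(4, 1565) = 1569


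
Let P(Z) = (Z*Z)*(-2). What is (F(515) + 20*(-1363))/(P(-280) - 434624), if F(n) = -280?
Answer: 6885/147856 ≈ 0.046566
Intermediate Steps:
P(Z) = -2*Z**2 (P(Z) = Z**2*(-2) = -2*Z**2)
(F(515) + 20*(-1363))/(P(-280) - 434624) = (-280 + 20*(-1363))/(-2*(-280)**2 - 434624) = (-280 - 27260)/(-2*78400 - 434624) = -27540/(-156800 - 434624) = -27540/(-591424) = -27540*(-1/591424) = 6885/147856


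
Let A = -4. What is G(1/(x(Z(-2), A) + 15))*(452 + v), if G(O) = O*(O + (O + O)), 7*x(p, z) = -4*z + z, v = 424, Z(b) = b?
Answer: 14308/1521 ≈ 9.4070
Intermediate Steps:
x(p, z) = -3*z/7 (x(p, z) = (-4*z + z)/7 = (-3*z)/7 = -3*z/7)
G(O) = 3*O² (G(O) = O*(O + 2*O) = O*(3*O) = 3*O²)
G(1/(x(Z(-2), A) + 15))*(452 + v) = (3*(1/(-3/7*(-4) + 15))²)*(452 + 424) = (3*(1/(12/7 + 15))²)*876 = (3*(1/(117/7))²)*876 = (3*(7/117)²)*876 = (3*(49/13689))*876 = (49/4563)*876 = 14308/1521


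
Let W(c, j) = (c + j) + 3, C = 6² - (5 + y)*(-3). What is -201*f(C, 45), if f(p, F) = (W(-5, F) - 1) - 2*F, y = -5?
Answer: 9648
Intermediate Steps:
C = 36 (C = 6² - (5 - 5)*(-3) = 36 - 0*(-3) = 36 - 1*0 = 36 + 0 = 36)
W(c, j) = 3 + c + j
f(p, F) = -3 - F (f(p, F) = ((3 - 5 + F) - 1) - 2*F = ((-2 + F) - 1) - 2*F = (-3 + F) - 2*F = -3 - F)
-201*f(C, 45) = -201*(-3 - 1*45) = -201*(-3 - 45) = -201*(-48) = 9648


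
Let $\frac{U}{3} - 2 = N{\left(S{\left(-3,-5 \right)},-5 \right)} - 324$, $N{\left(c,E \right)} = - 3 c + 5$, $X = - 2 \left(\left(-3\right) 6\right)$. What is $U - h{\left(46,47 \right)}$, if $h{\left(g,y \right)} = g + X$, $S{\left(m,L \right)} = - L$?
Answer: $-1078$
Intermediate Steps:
$X = 36$ ($X = \left(-2\right) \left(-18\right) = 36$)
$N{\left(c,E \right)} = 5 - 3 c$
$h{\left(g,y \right)} = 36 + g$ ($h{\left(g,y \right)} = g + 36 = 36 + g$)
$U = -996$ ($U = 6 + 3 \left(\left(5 - 3 \left(\left(-1\right) \left(-5\right)\right)\right) - 324\right) = 6 + 3 \left(\left(5 - 15\right) - 324\right) = 6 + 3 \left(-10 - 324\right) = 6 + 3 \left(-334\right) = 6 - 1002 = -996$)
$U - h{\left(46,47 \right)} = -996 - \left(36 + 46\right) = -996 - 82 = -1078$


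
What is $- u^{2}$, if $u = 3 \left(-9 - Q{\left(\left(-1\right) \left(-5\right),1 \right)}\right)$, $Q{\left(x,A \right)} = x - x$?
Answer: $-729$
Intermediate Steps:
$Q{\left(x,A \right)} = 0$
$u = -27$ ($u = 3 \left(-9 - 0\right) = 3 \left(-9 + 0\right) = 3 \left(-9\right) = -27$)
$- u^{2} = - \left(-27\right)^{2} = \left(-1\right) 729 = -729$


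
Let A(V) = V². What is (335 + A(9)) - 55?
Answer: 361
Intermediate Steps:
(335 + A(9)) - 55 = (335 + 9²) - 55 = (335 + 81) - 55 = 416 - 55 = 361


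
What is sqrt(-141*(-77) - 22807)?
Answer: 5*I*sqrt(478) ≈ 109.32*I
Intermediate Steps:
sqrt(-141*(-77) - 22807) = sqrt(10857 - 22807) = sqrt(-11950) = 5*I*sqrt(478)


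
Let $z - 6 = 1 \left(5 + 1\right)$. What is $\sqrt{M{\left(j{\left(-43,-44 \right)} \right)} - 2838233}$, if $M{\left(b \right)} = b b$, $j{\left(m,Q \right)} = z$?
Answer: $i \sqrt{2838089} \approx 1684.7 i$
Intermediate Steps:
$z = 12$ ($z = 6 + 1 \left(5 + 1\right) = 6 + 1 \cdot 6 = 6 + 6 = 12$)
$j{\left(m,Q \right)} = 12$
$M{\left(b \right)} = b^{2}$
$\sqrt{M{\left(j{\left(-43,-44 \right)} \right)} - 2838233} = \sqrt{12^{2} - 2838233} = \sqrt{144 - 2838233} = \sqrt{-2838089} = i \sqrt{2838089}$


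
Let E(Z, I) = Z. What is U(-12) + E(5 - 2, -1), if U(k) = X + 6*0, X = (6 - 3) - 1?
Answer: 5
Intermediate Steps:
X = 2 (X = 3 - 1 = 2)
U(k) = 2 (U(k) = 2 + 6*0 = 2 + 0 = 2)
U(-12) + E(5 - 2, -1) = 2 + (5 - 2) = 2 + 3 = 5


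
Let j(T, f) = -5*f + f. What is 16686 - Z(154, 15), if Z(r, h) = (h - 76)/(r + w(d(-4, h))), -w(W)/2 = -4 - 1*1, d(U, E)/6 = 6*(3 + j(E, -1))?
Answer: 2736565/164 ≈ 16686.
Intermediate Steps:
j(T, f) = -4*f
d(U, E) = 252 (d(U, E) = 6*(6*(3 - 4*(-1))) = 6*(6*(3 + 4)) = 6*(6*7) = 6*42 = 252)
w(W) = 10 (w(W) = -2*(-4 - 1*1) = -2*(-4 - 1) = -2*(-5) = 10)
Z(r, h) = (-76 + h)/(10 + r) (Z(r, h) = (h - 76)/(r + 10) = (-76 + h)/(10 + r))
16686 - Z(154, 15) = 16686 - (-76 + 15)/(10 + 154) = 16686 - (-61)/164 = 16686 - 1*(-61/164) = 16686 + 61/164 = 2736565/164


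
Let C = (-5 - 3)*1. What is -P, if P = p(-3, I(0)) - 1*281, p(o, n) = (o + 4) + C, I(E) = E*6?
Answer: 288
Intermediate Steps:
I(E) = 6*E
C = -8 (C = -8*1 = -8)
p(o, n) = -4 + o (p(o, n) = (o + 4) - 8 = (4 + o) - 8 = -4 + o)
P = -288 (P = (-4 - 3) - 1*281 = -7 - 281 = -288)
-P = -1*(-288) = 288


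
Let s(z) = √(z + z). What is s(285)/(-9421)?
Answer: -√570/9421 ≈ -0.0025342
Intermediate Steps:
s(z) = √2*√z (s(z) = √(2*z) = √2*√z)
s(285)/(-9421) = (√2*√285)/(-9421) = √570*(-1/9421) = -√570/9421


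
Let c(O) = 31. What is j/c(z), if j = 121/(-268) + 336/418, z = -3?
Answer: 19735/1736372 ≈ 0.011366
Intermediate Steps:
j = 19735/56012 (j = 121*(-1/268) + 336*(1/418) = -121/268 + 168/209 = 19735/56012 ≈ 0.35233)
j/c(z) = (19735/56012)/31 = (19735/56012)*(1/31) = 19735/1736372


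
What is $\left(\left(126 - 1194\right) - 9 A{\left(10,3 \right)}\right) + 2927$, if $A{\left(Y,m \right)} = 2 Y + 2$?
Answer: $1661$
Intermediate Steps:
$A{\left(Y,m \right)} = 2 + 2 Y$
$\left(\left(126 - 1194\right) - 9 A{\left(10,3 \right)}\right) + 2927 = \left(\left(126 - 1194\right) - 9 \left(2 + 2 \cdot 10\right)\right) + 2927 = \left(\left(126 - 1194\right) - 9 \left(2 + 20\right)\right) + 2927 = \left(-1068 - 9 \cdot 22\right) + 2927 = \left(-1068 - 198\right) + 2927 = -1266 + 2927 = 1661$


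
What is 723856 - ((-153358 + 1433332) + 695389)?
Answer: -1251507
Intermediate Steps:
723856 - ((-153358 + 1433332) + 695389) = 723856 - (1279974 + 695389) = 723856 - 1*1975363 = 723856 - 1975363 = -1251507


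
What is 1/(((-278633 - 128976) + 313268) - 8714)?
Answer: -1/103055 ≈ -9.7036e-6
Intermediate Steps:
1/(((-278633 - 128976) + 313268) - 8714) = 1/((-407609 + 313268) - 8714) = 1/(-94341 - 8714) = 1/(-103055) = -1/103055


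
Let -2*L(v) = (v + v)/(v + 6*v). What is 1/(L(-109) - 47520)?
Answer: -7/332641 ≈ -2.1044e-5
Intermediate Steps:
L(v) = -⅐ (L(v) = -(v + v)/(2*(v + 6*v)) = -2*v/(2*(7*v)) = -2*v*1/(7*v)/2 = -½*2/7 = -⅐)
1/(L(-109) - 47520) = 1/(-⅐ - 47520) = 1/(-332641/7) = -7/332641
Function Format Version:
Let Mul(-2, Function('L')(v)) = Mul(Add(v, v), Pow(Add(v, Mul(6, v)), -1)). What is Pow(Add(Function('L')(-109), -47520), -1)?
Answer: Rational(-7, 332641) ≈ -2.1044e-5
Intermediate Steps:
Function('L')(v) = Rational(-1, 7) (Function('L')(v) = Mul(Rational(-1, 2), Mul(Add(v, v), Pow(Add(v, Mul(6, v)), -1))) = Mul(Rational(-1, 2), Mul(Mul(2, v), Pow(Mul(7, v), -1))) = Mul(Rational(-1, 2), Mul(Mul(2, v), Mul(Rational(1, 7), Pow(v, -1)))) = Mul(Rational(-1, 2), Rational(2, 7)) = Rational(-1, 7))
Pow(Add(Function('L')(-109), -47520), -1) = Pow(Add(Rational(-1, 7), -47520), -1) = Pow(Rational(-332641, 7), -1) = Rational(-7, 332641)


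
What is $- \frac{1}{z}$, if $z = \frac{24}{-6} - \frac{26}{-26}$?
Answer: $\frac{1}{3} \approx 0.33333$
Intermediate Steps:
$z = -3$ ($z = 24 \left(- \frac{1}{6}\right) - -1 = -4 + 1 = -3$)
$- \frac{1}{z} = - \frac{1}{-3} = \left(-1\right) \left(- \frac{1}{3}\right) = \frac{1}{3}$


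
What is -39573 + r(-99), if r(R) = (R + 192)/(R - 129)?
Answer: -3007579/76 ≈ -39573.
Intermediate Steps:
r(R) = (192 + R)/(-129 + R)
-39573 + r(-99) = -39573 + (192 - 99)/(-129 - 99) = -39573 + 93/(-228) = -39573 - 1/228*93 = -39573 - 31/76 = -3007579/76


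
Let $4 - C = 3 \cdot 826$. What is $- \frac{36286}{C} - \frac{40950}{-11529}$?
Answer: $\frac{4124219}{226371} \approx 18.219$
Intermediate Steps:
$C = -2474$ ($C = 4 - 3 \cdot 826 = 4 - 2478 = -2474$)
$- \frac{36286}{C} - \frac{40950}{-11529} = - \frac{36286}{-2474} - \frac{40950}{-11529} = \left(-36286\right) \left(- \frac{1}{2474}\right) - - \frac{650}{183} = \frac{18143}{1237} + \frac{650}{183} = \frac{4124219}{226371}$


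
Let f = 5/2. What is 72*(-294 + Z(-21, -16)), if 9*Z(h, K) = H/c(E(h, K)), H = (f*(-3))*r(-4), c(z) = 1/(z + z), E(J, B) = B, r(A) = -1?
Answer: -23088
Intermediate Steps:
c(z) = 1/(2*z)
f = 5/2 (f = 5*(½) = 5/2 ≈ 2.5000)
H = 15/2 (H = ((5/2)*(-3))*(-1) = -15/2*(-1) = 15/2 ≈ 7.5000)
Z(h, K) = 5*K/3 (Z(h, K) = (15/(2*((1/(2*K)))))/9 = (15*(2*K)/2)/9 = (15*K)/9 = 5*K/3)
72*(-294 + Z(-21, -16)) = 72*(-294 + (5/3)*(-16)) = 72*(-294 - 80/3) = 72*(-962/3) = -23088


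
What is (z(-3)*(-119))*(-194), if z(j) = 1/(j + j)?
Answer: -11543/3 ≈ -3847.7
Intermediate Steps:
z(j) = 1/(2*j)
(z(-3)*(-119))*(-194) = (((½)/(-3))*(-119))*(-194) = (((½)*(-⅓))*(-119))*(-194) = -⅙*(-119)*(-194) = (119/6)*(-194) = -11543/3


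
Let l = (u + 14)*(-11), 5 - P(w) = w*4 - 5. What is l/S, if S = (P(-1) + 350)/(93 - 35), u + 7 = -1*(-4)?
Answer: -3509/182 ≈ -19.280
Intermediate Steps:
u = -3 (u = -7 - 1*(-4) = -7 + 4 = -3)
P(w) = 10 - 4*w (P(w) = 5 - (w*4 - 5) = 5 - (4*w - 5) = 5 - (-5 + 4*w) = 5 + (5 - 4*w) = 10 - 4*w)
l = -121 (l = (-3 + 14)*(-11) = 11*(-11) = -121)
S = 182/29 (S = ((10 - 4*(-1)) + 350)/(93 - 35) = ((10 + 4) + 350)/58 = (14 + 350)*(1/58) = 364*(1/58) = 182/29 ≈ 6.2759)
l/S = -121/182/29 = -121*29/182 = -3509/182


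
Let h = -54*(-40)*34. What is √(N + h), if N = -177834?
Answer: I*√104394 ≈ 323.1*I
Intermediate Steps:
h = 73440 (h = 2160*34 = 73440)
√(N + h) = √(-177834 + 73440) = √(-104394) = I*√104394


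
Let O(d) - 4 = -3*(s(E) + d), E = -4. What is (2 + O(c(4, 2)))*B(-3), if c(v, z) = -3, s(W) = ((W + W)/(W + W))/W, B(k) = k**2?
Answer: 567/4 ≈ 141.75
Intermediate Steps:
s(W) = 1/W (s(W) = ((2*W)/((2*W)))/W = ((2*W)*(1/(2*W)))/W = 1/W)
O(d) = 19/4 - 3*d (O(d) = 4 - 3*(1/(-4) + d) = 4 - 3*(-1/4 + d) = 4 + (3/4 - 3*d) = 19/4 - 3*d)
(2 + O(c(4, 2)))*B(-3) = (2 + (19/4 - 3*(-3)))*(-3)**2 = (2 + (19/4 + 9))*9 = (2 + 55/4)*9 = (63/4)*9 = 567/4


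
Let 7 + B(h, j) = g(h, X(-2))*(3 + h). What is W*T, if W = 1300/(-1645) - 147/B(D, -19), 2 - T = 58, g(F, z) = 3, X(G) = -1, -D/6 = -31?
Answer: 27709/470 ≈ 58.955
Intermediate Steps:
D = 186 (D = -6*(-31) = 186)
T = -56 (T = 2 - 1*58 = 2 - 58 = -56)
B(h, j) = 2 + 3*h (B(h, j) = -7 + 3*(3 + h) = -7 + (9 + 3*h) = 2 + 3*h)
W = -27709/26320 (W = 1300/(-1645) - 147/(2 + 3*186) = 1300*(-1/1645) - 147/(2 + 558) = -260/329 - 147/560 = -260/329 - 147*1/560 = -260/329 - 21/80 = -27709/26320 ≈ -1.0528)
W*T = -27709/26320*(-56) = 27709/470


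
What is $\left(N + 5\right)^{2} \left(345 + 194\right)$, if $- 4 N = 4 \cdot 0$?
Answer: $13475$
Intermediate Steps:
$N = 0$ ($N = - \frac{4 \cdot 0}{4} = \left(- \frac{1}{4}\right) 0 = 0$)
$\left(N + 5\right)^{2} \left(345 + 194\right) = \left(0 + 5\right)^{2} \left(345 + 194\right) = 5^{2} \cdot 539 = 25 \cdot 539 = 13475$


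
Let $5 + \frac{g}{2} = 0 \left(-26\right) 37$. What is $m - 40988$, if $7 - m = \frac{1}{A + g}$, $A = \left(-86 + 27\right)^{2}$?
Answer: $- \frac{142245052}{3471} \approx -40981.0$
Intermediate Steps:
$g = -10$ ($g = -10 + 2 \cdot 0 \left(-26\right) 37 = -10 + 2 \cdot 0 \cdot 37 = -10 + 2 \cdot 0 = -10 + 0 = -10$)
$A = 3481$ ($A = \left(-59\right)^{2} = 3481$)
$m = \frac{24296}{3471}$ ($m = 7 - \frac{1}{3481 - 10} = 7 - \frac{1}{3471} = \frac{24296}{3471} \approx 6.9997$)
$m - 40988 = \frac{24296}{3471} - 40988 = - \frac{142245052}{3471}$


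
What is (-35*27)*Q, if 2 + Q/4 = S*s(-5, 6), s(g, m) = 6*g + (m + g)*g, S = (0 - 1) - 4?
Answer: -653940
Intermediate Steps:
S = -5 (S = -1 - 4 = -5)
s(g, m) = 6*g + g*(g + m) (s(g, m) = 6*g + (g + m)*g = 6*g + g*(g + m))
Q = 692 (Q = -8 + 4*(-(-25)*(6 - 5 + 6)) = -8 + 4*(-(-25)*7) = -8 + 4*(-5*(-35)) = -8 + 4*175 = -8 + 700 = 692)
(-35*27)*Q = -35*27*692 = -945*692 = -653940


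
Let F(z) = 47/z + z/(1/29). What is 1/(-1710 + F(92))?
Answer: 92/88183 ≈ 0.0010433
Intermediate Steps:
F(z) = 29*z + 47/z (F(z) = 47/z + z/(1/29) = 47/z + z*29 = 47/z + 29*z = 29*z + 47/z)
1/(-1710 + F(92)) = 1/(-1710 + (29*92 + 47/92)) = 1/(-1710 + (2668 + 47*(1/92))) = 1/(-1710 + (2668 + 47/92)) = 1/(-1710 + 245503/92) = 1/(88183/92) = 92/88183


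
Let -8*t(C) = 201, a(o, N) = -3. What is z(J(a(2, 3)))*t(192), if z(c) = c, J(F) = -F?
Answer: -603/8 ≈ -75.375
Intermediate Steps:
t(C) = -201/8 (t(C) = -⅛*201 = -201/8)
z(J(a(2, 3)))*t(192) = -1*(-3)*(-201/8) = 3*(-201/8) = -603/8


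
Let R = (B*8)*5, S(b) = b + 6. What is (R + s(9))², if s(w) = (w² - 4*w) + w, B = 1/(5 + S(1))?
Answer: 29584/9 ≈ 3287.1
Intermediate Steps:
S(b) = 6 + b
B = 1/12 (B = 1/(5 + (6 + 1)) = 1/(5 + 7) = 1/12 ≈ 0.083333)
R = 10/3 (R = ((1/12)*8)*5 = (⅔)*5 = 10/3 ≈ 3.3333)
s(w) = w² - 3*w
(R + s(9))² = (10/3 + 9*(-3 + 9))² = (10/3 + 9*6)² = (10/3 + 54)² = (172/3)² = 29584/9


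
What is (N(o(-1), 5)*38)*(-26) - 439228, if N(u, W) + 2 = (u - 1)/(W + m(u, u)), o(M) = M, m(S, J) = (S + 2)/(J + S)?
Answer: -3931316/9 ≈ -4.3681e+5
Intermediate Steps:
m(S, J) = (2 + S)/(J + S)
N(u, W) = -2 + (-1 + u)/(W + (2 + u)/(2*u)) (N(u, W) = -2 + (u - 1)/(W + (2 + u)/(u + u)) = -2 + (-1 + u)/(W + (2 + u)/((2*u))) = -2 + (-1 + u)/(W + (1/(2*u))*(2 + u)) = -2 + (-1 + u)/(W + (2 + u)/(2*u)))
(N(o(-1), 5)*38)*(-26) - 439228 = ((2*(-2 + (-1)² - 2*(-1) - 2*5*(-1))/(2 - 1 + 2*5*(-1)))*38)*(-26) - 439228 = ((2*(-2 + 1 + 2 + 10)/(2 - 1 - 10))*38)*(-26) - 439228 = ((2*11/(-9))*38)*(-26) - 439228 = ((2*(-⅑)*11)*38)*(-26) - 439228 = -22/9*38*(-26) - 439228 = -836/9*(-26) - 439228 = 21736/9 - 439228 = -3931316/9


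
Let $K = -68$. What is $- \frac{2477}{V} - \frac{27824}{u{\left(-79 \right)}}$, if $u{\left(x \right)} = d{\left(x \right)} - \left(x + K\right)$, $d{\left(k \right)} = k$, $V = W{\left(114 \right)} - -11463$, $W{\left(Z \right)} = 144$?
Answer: $- \frac{80780401}{197319} \approx -409.39$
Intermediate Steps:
$V = 11607$ ($V = 144 - -11463 = 144 + 11463 = 11607$)
$u{\left(x \right)} = 68$ ($u{\left(x \right)} = x - \left(x - 68\right) = x - \left(-68 + x\right) = 68$)
$- \frac{2477}{V} - \frac{27824}{u{\left(-79 \right)}} = - \frac{2477}{11607} - \frac{27824}{68} = \left(-2477\right) \frac{1}{11607} - \frac{6956}{17} = - \frac{2477}{11607} - \frac{6956}{17} = - \frac{80780401}{197319}$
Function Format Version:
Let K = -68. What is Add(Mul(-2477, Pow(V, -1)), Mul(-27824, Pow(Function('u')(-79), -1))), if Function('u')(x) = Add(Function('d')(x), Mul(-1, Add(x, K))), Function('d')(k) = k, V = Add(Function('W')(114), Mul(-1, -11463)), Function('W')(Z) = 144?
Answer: Rational(-80780401, 197319) ≈ -409.39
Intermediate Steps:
V = 11607 (V = Add(144, Mul(-1, -11463)) = Add(144, 11463) = 11607)
Function('u')(x) = 68 (Function('u')(x) = Add(x, Mul(-1, Add(x, -68))) = Add(x, Mul(-1, Add(-68, x))) = Add(x, Add(68, Mul(-1, x))) = 68)
Add(Mul(-2477, Pow(V, -1)), Mul(-27824, Pow(Function('u')(-79), -1))) = Add(Mul(-2477, Pow(11607, -1)), Mul(-27824, Pow(68, -1))) = Add(Mul(-2477, Rational(1, 11607)), Mul(-27824, Rational(1, 68))) = Add(Rational(-2477, 11607), Rational(-6956, 17)) = Rational(-80780401, 197319)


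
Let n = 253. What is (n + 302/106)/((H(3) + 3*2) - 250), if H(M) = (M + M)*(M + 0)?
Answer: -60/53 ≈ -1.1321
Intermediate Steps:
H(M) = 2*M**2 (H(M) = (2*M)*M = 2*M**2)
(n + 302/106)/((H(3) + 3*2) - 250) = (253 + 302/106)/((2*3**2 + 3*2) - 250) = (253 + 302*(1/106))/((2*9 + 6) - 250) = (253 + 151/53)/((18 + 6) - 250) = 13560/(53*(24 - 250)) = (13560/53)/(-226) = (13560/53)*(-1/226) = -60/53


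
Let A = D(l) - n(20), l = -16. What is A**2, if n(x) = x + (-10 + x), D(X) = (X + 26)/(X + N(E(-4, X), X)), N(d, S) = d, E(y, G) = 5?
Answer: 115600/121 ≈ 955.37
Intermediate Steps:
D(X) = (26 + X)/(5 + X) (D(X) = (X + 26)/(X + 5) = (26 + X)/(5 + X))
n(x) = -10 + 2*x
A = -340/11 (A = (26 - 16)/(5 - 16) - (-10 + 2*20) = 10/(-11) - (-10 + 40) = -1/11*10 - 1*30 = -10/11 - 30 = -340/11 ≈ -30.909)
A**2 = (-340/11)**2 = 115600/121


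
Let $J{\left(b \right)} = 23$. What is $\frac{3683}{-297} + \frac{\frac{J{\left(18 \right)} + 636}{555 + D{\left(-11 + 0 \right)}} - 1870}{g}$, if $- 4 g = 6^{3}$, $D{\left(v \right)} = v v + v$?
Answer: $\frac{8773411}{395010} \approx 22.211$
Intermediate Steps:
$D{\left(v \right)} = v + v^{2}$ ($D{\left(v \right)} = v^{2} + v = v + v^{2}$)
$g = -54$ ($g = - \frac{6^{3}}{4} = \left(- \frac{1}{4}\right) 216 = -54$)
$\frac{3683}{-297} + \frac{\frac{J{\left(18 \right)} + 636}{555 + D{\left(-11 + 0 \right)}} - 1870}{g} = \frac{3683}{-297} + \frac{\frac{23 + 636}{555 + \left(-11 + 0\right) \left(1 + \left(-11 + 0\right)\right)} - 1870}{-54} = 3683 \left(- \frac{1}{297}\right) + \left(\frac{659}{555 - 11 \left(1 - 11\right)} - 1870\right) \left(- \frac{1}{54}\right) = - \frac{3683}{297} + \left(\frac{659}{555 - -110} - 1870\right) \left(- \frac{1}{54}\right) = - \frac{3683}{297} + \left(\frac{659}{555 + 110} - 1870\right) \left(- \frac{1}{54}\right) = - \frac{3683}{297} + \left(\frac{659}{665} - 1870\right) \left(- \frac{1}{54}\right) = - \frac{3683}{297} - - \frac{46033}{1330} = - \frac{3683}{297} + \frac{46033}{1330} = \frac{8773411}{395010}$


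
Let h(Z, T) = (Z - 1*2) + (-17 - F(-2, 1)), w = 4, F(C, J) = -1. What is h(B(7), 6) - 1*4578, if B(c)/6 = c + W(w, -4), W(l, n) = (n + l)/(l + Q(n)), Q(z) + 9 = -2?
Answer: -4554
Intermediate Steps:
Q(z) = -11 (Q(z) = -9 - 2 = -11)
W(l, n) = (l + n)/(-11 + l) (W(l, n) = (n + l)/(l - 11) = (l + n)/(-11 + l))
B(c) = 6*c (B(c) = 6*(c + (4 - 4)/(-11 + 4)) = 6*(c + 0/(-7)) = 6*(c - ⅐*0) = 6*(c + 0) = 6*c)
h(Z, T) = -18 + Z (h(Z, T) = (Z - 1*2) + (-17 - 1*(-1)) = (Z - 2) + (-17 + 1) = (-2 + Z) - 16 = -18 + Z)
h(B(7), 6) - 1*4578 = (-18 + 6*7) - 1*4578 = (-18 + 42) - 4578 = 24 - 4578 = -4554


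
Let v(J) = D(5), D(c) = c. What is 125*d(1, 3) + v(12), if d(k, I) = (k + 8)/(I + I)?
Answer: 385/2 ≈ 192.50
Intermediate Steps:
d(k, I) = (8 + k)/(2*I) (d(k, I) = (8 + k)/((2*I)) = (8 + k)*(1/(2*I)) = (8 + k)/(2*I))
v(J) = 5
125*d(1, 3) + v(12) = 125*((½)*(8 + 1)/3) + 5 = 125*((½)*(⅓)*9) + 5 = 125*(3/2) + 5 = 375/2 + 5 = 385/2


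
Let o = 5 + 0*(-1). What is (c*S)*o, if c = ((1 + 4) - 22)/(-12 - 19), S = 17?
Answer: 1445/31 ≈ 46.613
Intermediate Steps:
c = 17/31 (c = (5 - 22)/(-31) = -17*(-1/31) = 17/31 ≈ 0.54839)
o = 5 (o = 5 + 0 = 5)
(c*S)*o = ((17/31)*17)*5 = (289/31)*5 = 1445/31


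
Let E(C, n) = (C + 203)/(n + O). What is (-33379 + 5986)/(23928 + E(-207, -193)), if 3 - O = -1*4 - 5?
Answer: -4958133/4330972 ≈ -1.1448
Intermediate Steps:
O = 12 (O = 3 - (-1*4 - 5) = 3 - (-4 - 5) = 3 - 1*(-9) = 3 + 9 = 12)
E(C, n) = (203 + C)/(12 + n) (E(C, n) = (C + 203)/(n + 12) = (203 + C)/(12 + n))
(-33379 + 5986)/(23928 + E(-207, -193)) = (-33379 + 5986)/(23928 + (203 - 207)/(12 - 193)) = -27393/(23928 - 4/(-181)) = -27393/(23928 - 1/181*(-4)) = -27393/(23928 + 4/181) = -27393/4330972/181 = -27393*181/4330972 = -4958133/4330972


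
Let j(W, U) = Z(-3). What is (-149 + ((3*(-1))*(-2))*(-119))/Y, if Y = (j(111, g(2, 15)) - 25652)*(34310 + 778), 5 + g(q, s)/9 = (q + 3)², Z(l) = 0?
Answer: 863/900077376 ≈ 9.5881e-7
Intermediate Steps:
g(q, s) = -45 + 9*(3 + q)² (g(q, s) = -45 + 9*(q + 3)² = -45 + 9*(3 + q)²)
j(W, U) = 0
Y = -900077376 (Y = (0 - 25652)*(34310 + 778) = -25652*35088 = -900077376)
(-149 + ((3*(-1))*(-2))*(-119))/Y = (-149 + ((3*(-1))*(-2))*(-119))/(-900077376) = (-149 - 3*(-2)*(-119))*(-1/900077376) = (-149 + 6*(-119))*(-1/900077376) = (-149 - 714)*(-1/900077376) = -863*(-1/900077376) = 863/900077376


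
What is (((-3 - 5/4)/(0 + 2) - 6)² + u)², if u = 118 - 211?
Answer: 2982529/4096 ≈ 728.16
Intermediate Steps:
u = -93
(((-3 - 5/4)/(0 + 2) - 6)² + u)² = (((-3 - 5/4)/(0 + 2) - 6)² - 93)² = (((-3 - 5*¼)/2 - 6)² - 93)² = (((-3 - 5/4)*(½) - 6)² - 93)² = ((-17/4*½ - 6)² - 93)² = ((-17/8 - 6)² - 93)² = ((-65/8)² - 93)² = (4225/64 - 93)² = (-1727/64)² = 2982529/4096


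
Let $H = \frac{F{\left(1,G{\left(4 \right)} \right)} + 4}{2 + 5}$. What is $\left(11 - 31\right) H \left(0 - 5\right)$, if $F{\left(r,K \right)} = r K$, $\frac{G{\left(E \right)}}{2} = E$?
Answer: $\frac{1200}{7} \approx 171.43$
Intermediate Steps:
$G{\left(E \right)} = 2 E$
$F{\left(r,K \right)} = K r$
$H = \frac{12}{7}$ ($H = \frac{2 \cdot 4 \cdot 1 + 4}{2 + 5} = \frac{8 \cdot 1 + 4}{7} = \left(8 + 4\right) \frac{1}{7} = 12 \cdot \frac{1}{7} = \frac{12}{7} \approx 1.7143$)
$\left(11 - 31\right) H \left(0 - 5\right) = \left(11 - 31\right) \frac{12 \left(0 - 5\right)}{7} = - 20 \cdot \frac{12}{7} \left(-5\right) = \left(-20\right) \left(- \frac{60}{7}\right) = \frac{1200}{7}$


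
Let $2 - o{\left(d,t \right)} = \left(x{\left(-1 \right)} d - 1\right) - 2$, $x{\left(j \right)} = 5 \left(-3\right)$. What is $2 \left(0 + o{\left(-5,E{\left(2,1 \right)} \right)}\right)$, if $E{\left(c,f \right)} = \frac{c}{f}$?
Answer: $-140$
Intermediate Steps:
$x{\left(j \right)} = -15$
$o{\left(d,t \right)} = 5 + 15 d$ ($o{\left(d,t \right)} = 2 - \left(\left(- 15 d - 1\right) - 2\right) = 2 - \left(\left(-1 - 15 d\right) - 2\right) = 2 - \left(-3 - 15 d\right) = 2 + \left(3 + 15 d\right) = 5 + 15 d$)
$2 \left(0 + o{\left(-5,E{\left(2,1 \right)} \right)}\right) = 2 \left(0 + \left(5 + 15 \left(-5\right)\right)\right) = 2 \left(0 + \left(5 - 75\right)\right) = 2 \left(0 - 70\right) = 2 \left(-70\right) = -140$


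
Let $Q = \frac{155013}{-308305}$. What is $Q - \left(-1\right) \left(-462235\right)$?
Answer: $- \frac{142509516688}{308305} \approx -4.6224 \cdot 10^{5}$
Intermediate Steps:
$Q = - \frac{155013}{308305}$ ($Q = 155013 \left(- \frac{1}{308305}\right) = - \frac{155013}{308305} \approx -0.50279$)
$Q - \left(-1\right) \left(-462235\right) = - \frac{155013}{308305} - \left(-1\right) \left(-462235\right) = - \frac{155013}{308305} - 462235 = - \frac{142509516688}{308305}$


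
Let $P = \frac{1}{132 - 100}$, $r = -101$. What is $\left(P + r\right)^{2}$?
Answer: $\frac{10439361}{1024} \approx 10195.0$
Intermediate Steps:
$P = \frac{1}{32} \approx 0.03125$
$\left(P + r\right)^{2} = \left(\frac{1}{32} - 101\right)^{2} = \left(- \frac{3231}{32}\right)^{2} = \frac{10439361}{1024}$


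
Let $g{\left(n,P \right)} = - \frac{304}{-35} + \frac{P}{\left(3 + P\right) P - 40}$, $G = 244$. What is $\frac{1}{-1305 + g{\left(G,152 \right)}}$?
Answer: $- \frac{588}{762229} \approx -0.00077142$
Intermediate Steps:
$g{\left(n,P \right)} = \frac{304}{35} + \frac{P}{-40 + P \left(3 + P\right)}$ ($g{\left(n,P \right)} = \left(-304\right) \left(- \frac{1}{35}\right) + \frac{P}{P \left(3 + P\right) - 40} = \frac{304}{35} + \frac{P}{-40 + P \left(3 + P\right)}$)
$\frac{1}{-1305 + g{\left(G,152 \right)}} = \frac{1}{-1305 + \frac{-12160 + 304 \cdot 152^{2} + 947 \cdot 152}{35 \left(-40 + 152^{2} + 3 \cdot 152\right)}} = \frac{1}{-1305 + \frac{-12160 + 304 \cdot 23104 + 143944}{35 \left(-40 + 23104 + 456\right)}} = \frac{1}{-1305 + \frac{-12160 + 7023616 + 143944}{35 \cdot 23520}} = \frac{1}{-1305 + \frac{1}{35} \cdot \frac{1}{23520} \cdot 7155400} = \frac{1}{-1305 + \frac{5111}{588}} = \frac{1}{- \frac{762229}{588}} = - \frac{588}{762229}$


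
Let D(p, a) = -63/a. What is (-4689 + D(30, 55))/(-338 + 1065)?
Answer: -257958/39985 ≈ -6.4514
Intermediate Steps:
(-4689 + D(30, 55))/(-338 + 1065) = (-4689 - 63/55)/(-338 + 1065) = (-4689 - 63*1/55)/727 = (-4689 - 63/55)*(1/727) = -257958/55*1/727 = -257958/39985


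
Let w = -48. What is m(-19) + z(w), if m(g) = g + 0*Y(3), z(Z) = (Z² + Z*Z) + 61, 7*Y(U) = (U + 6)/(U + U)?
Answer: 4650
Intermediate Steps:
Y(U) = (6 + U)/(14*U) (Y(U) = ((U + 6)/(U + U))/7 = ((6 + U)/((2*U)))/7 = ((6 + U)*(1/(2*U)))/7 = ((6 + U)/(2*U))/7 = (6 + U)/(14*U))
z(Z) = 61 + 2*Z² (z(Z) = (Z² + Z²) + 61 = 2*Z² + 61 = 61 + 2*Z²)
m(g) = g (m(g) = g + 0*((1/14)*(6 + 3)/3) = g + 0*((1/14)*(⅓)*9) = g + 0*(3/14) = g + 0 = g)
m(-19) + z(w) = -19 + (61 + 2*(-48)²) = -19 + (61 + 2*2304) = -19 + (61 + 4608) = -19 + 4669 = 4650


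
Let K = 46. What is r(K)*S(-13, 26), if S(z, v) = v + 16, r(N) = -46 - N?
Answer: -3864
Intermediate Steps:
S(z, v) = 16 + v
r(K)*S(-13, 26) = (-46 - 1*46)*(16 + 26) = (-46 - 46)*42 = -92*42 = -3864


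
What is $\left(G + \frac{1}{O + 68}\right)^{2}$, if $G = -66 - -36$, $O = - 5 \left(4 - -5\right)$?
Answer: $\frac{474721}{529} \approx 897.39$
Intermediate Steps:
$O = -45$ ($O = - 5 \left(4 + 5\right) = \left(-5\right) 9 = -45$)
$G = -30$ ($G = -66 + 36 = -30$)
$\left(G + \frac{1}{O + 68}\right)^{2} = \left(-30 + \frac{1}{-45 + 68}\right)^{2} = \left(-30 + \frac{1}{23}\right)^{2} = \left(- \frac{689}{23}\right)^{2} = \frac{474721}{529}$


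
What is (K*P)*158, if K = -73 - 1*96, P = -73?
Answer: 1949246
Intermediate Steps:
K = -169 (K = -73 - 96 = -169)
(K*P)*158 = -169*(-73)*158 = 12337*158 = 1949246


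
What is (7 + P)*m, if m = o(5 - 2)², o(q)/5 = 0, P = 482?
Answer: 0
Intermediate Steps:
o(q) = 0 (o(q) = 5*0 = 0)
m = 0 (m = 0² = 0)
(7 + P)*m = (7 + 482)*0 = 489*0 = 0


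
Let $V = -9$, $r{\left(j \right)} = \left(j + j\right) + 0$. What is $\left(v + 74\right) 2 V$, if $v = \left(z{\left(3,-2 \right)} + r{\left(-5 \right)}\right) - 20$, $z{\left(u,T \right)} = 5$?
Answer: $-882$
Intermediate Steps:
$r{\left(j \right)} = 2 j$ ($r{\left(j \right)} = 2 j + 0 = 2 j$)
$v = -25$ ($v = \left(5 + 2 \left(-5\right)\right) - 20 = \left(5 - 10\right) - 20 = -5 - 20 = -25$)
$\left(v + 74\right) 2 V = \left(-25 + 74\right) 2 \left(-9\right) = 49 \left(-18\right) = -882$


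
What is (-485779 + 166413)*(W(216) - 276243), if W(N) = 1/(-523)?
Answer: 46140431592940/523 ≈ 8.8223e+10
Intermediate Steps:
W(N) = -1/523
(-485779 + 166413)*(W(216) - 276243) = (-485779 + 166413)*(-1/523 - 276243) = -319366*(-144475090/523) = 46140431592940/523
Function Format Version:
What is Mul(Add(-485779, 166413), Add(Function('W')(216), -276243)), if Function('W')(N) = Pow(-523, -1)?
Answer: Rational(46140431592940, 523) ≈ 8.8223e+10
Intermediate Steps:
Function('W')(N) = Rational(-1, 523)
Mul(Add(-485779, 166413), Add(Function('W')(216), -276243)) = Mul(Add(-485779, 166413), Add(Rational(-1, 523), -276243)) = Mul(-319366, Rational(-144475090, 523)) = Rational(46140431592940, 523)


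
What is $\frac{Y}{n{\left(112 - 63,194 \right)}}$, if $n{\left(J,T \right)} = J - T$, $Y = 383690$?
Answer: $- \frac{76738}{29} \approx -2646.1$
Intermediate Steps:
$\frac{Y}{n{\left(112 - 63,194 \right)}} = \frac{383690}{\left(112 - 63\right) - 194} = \frac{383690}{49 - 194} = \frac{383690}{-145} = 383690 \left(- \frac{1}{145}\right) = - \frac{76738}{29}$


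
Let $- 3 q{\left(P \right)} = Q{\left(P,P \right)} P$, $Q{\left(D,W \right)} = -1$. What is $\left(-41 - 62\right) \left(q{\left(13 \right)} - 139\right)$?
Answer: $\frac{41612}{3} \approx 13871.0$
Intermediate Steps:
$q{\left(P \right)} = \frac{P}{3}$ ($q{\left(P \right)} = - \frac{\left(-1\right) P}{3} = \frac{P}{3}$)
$\left(-41 - 62\right) \left(q{\left(13 \right)} - 139\right) = \left(-41 - 62\right) \left(\frac{1}{3} \cdot 13 - 139\right) = \left(-41 - 62\right) \left(\frac{13}{3} - 139\right) = \left(-103\right) \left(- \frac{404}{3}\right) = \frac{41612}{3}$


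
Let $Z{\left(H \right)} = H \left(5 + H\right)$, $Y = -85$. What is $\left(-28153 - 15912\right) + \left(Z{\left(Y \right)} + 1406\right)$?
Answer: $-35859$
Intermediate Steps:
$\left(-28153 - 15912\right) + \left(Z{\left(Y \right)} + 1406\right) = \left(-28153 - 15912\right) - \left(-1406 + 85 \left(5 - 85\right)\right) = -44065 + \left(\left(-85\right) \left(-80\right) + 1406\right) = -44065 + \left(6800 + 1406\right) = -44065 + 8206 = -35859$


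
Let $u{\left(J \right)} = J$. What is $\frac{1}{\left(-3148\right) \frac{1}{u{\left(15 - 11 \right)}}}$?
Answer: $- \frac{1}{787} \approx -0.0012706$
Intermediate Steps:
$\frac{1}{\left(-3148\right) \frac{1}{u{\left(15 - 11 \right)}}} = \frac{1}{\left(-3148\right) \frac{1}{15 - 11}} = \frac{1}{\left(-3148\right) \frac{1}{4}} = \frac{1}{-787} = - \frac{1}{787}$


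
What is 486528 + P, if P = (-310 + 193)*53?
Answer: 480327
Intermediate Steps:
P = -6201 (P = -117*53 = -6201)
486528 + P = 486528 - 6201 = 480327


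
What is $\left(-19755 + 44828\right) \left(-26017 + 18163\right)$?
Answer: $-196923342$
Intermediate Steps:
$\left(-19755 + 44828\right) \left(-26017 + 18163\right) = 25073 \left(-7854\right) = -196923342$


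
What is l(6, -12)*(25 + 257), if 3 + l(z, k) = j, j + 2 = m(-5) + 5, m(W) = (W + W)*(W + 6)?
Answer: -2820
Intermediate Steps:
m(W) = 2*W*(6 + W) (m(W) = (2*W)*(6 + W) = 2*W*(6 + W))
j = -7 (j = -2 + (2*(-5)*(6 - 5) + 5) = -2 + (2*(-5)*1 + 5) = -2 + (-10 + 5) = -2 - 5 = -7)
l(z, k) = -10 (l(z, k) = -3 - 7 = -10)
l(6, -12)*(25 + 257) = -10*(25 + 257) = -10*282 = -2820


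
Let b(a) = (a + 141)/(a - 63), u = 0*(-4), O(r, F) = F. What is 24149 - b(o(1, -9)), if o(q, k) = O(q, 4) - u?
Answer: 1424936/59 ≈ 24151.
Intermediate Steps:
u = 0
o(q, k) = 4 (o(q, k) = 4 - 1*0 = 4 + 0 = 4)
b(a) = (141 + a)/(-63 + a)
24149 - b(o(1, -9)) = 24149 - (141 + 4)/(-63 + 4) = 24149 - 145/(-59) = 24149 - (-1)*145/59 = 24149 - 1*(-145/59) = 24149 + 145/59 = 1424936/59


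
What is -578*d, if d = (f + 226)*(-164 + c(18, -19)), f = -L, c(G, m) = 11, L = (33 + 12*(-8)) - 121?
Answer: 36257940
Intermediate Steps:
L = -184 (L = (33 - 96) - 121 = -63 - 121 = -184)
f = 184 (f = -1*(-184) = 184)
d = -62730 (d = (184 + 226)*(-164 + 11) = 410*(-153) = -62730)
-578*d = -578*(-62730) = 36257940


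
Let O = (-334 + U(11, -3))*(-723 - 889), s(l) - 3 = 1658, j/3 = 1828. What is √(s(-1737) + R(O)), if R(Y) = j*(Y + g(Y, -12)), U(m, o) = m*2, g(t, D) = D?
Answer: √2758080749 ≈ 52517.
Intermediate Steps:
j = 5484 (j = 3*1828 = 5484)
U(m, o) = 2*m
s(l) = 1661 (s(l) = 3 + 1658 = 1661)
O = 502944 (O = (-334 + 2*11)*(-723 - 889) = (-334 + 22)*(-1612) = -312*(-1612) = 502944)
R(Y) = -65808 + 5484*Y (R(Y) = 5484*(Y - 12) = 5484*(-12 + Y) = -65808 + 5484*Y)
√(s(-1737) + R(O)) = √(1661 + (-65808 + 5484*502944)) = √(1661 + (-65808 + 2758144896)) = √(1661 + 2758079088) = √2758080749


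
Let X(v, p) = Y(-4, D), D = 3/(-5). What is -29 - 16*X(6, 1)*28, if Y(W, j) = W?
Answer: 1763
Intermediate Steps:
D = -3/5 (D = 3*(-1/5) = -3/5 ≈ -0.60000)
X(v, p) = -4
-29 - 16*X(6, 1)*28 = -29 - (-64)*28 = -29 - 16*(-112) = -29 + 1792 = 1763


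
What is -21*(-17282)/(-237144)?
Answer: -60487/39524 ≈ -1.5304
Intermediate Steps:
-21*(-17282)/(-237144) = 362922*(-1/237144) = -60487/39524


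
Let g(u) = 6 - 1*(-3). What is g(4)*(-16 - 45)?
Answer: -549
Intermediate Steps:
g(u) = 9 (g(u) = 6 + 3 = 9)
g(4)*(-16 - 45) = 9*(-16 - 45) = 9*(-61) = -549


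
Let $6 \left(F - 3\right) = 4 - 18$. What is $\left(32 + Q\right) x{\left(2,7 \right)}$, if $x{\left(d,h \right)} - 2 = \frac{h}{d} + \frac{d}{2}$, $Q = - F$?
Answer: $\frac{611}{3} \approx 203.67$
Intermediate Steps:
$F = \frac{2}{3}$ ($F = 3 + \frac{4 - 18}{6} = 3 + \frac{1}{6} \left(-14\right) = 3 - \frac{7}{3} = \frac{2}{3} \approx 0.66667$)
$Q = - \frac{2}{3}$ ($Q = \left(-1\right) \frac{2}{3} = - \frac{2}{3} \approx -0.66667$)
$x{\left(d,h \right)} = 2 + \frac{d}{2} + \frac{h}{d}$ ($x{\left(d,h \right)} = 2 + \left(\frac{h}{d} + \frac{d}{2}\right) = 2 + \left(\frac{d}{2} + \frac{h}{d}\right) = 2 + \frac{d}{2} + \frac{h}{d}$)
$\left(32 + Q\right) x{\left(2,7 \right)} = \left(32 - \frac{2}{3}\right) \left(2 + \frac{1}{2} \cdot 2 + \frac{7}{2}\right) = \frac{94 \left(2 + 1 + 7 \cdot \frac{1}{2}\right)}{3} = \frac{94 \left(2 + 1 + \frac{7}{2}\right)}{3} = \frac{94}{3} \cdot \frac{13}{2} = \frac{611}{3}$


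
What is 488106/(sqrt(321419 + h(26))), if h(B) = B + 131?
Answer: 81351*sqrt(80394)/26798 ≈ 860.74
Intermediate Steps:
h(B) = 131 + B
488106/(sqrt(321419 + h(26))) = 488106/(sqrt(321419 + (131 + 26))) = 488106/(sqrt(321419 + 157)) = 488106/(sqrt(321576)) = 488106/((2*sqrt(80394))) = 488106*(sqrt(80394)/160788) = 81351*sqrt(80394)/26798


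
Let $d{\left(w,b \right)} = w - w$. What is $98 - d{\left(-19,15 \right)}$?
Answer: $98$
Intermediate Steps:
$d{\left(w,b \right)} = 0$
$98 - d{\left(-19,15 \right)} = 98 - 0 = 98 + 0 = 98$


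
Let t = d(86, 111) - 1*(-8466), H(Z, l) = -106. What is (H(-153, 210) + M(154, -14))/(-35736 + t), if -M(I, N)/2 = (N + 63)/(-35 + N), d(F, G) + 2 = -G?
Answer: 104/27383 ≈ 0.0037980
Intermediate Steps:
d(F, G) = -2 - G
t = 8353 (t = (-2 - 1*111) - 1*(-8466) = (-2 - 111) + 8466 = -113 + 8466 = 8353)
M(I, N) = -2*(63 + N)/(-35 + N) (M(I, N) = -2*(N + 63)/(-35 + N) = -2*(63 + N)/(-35 + N))
(H(-153, 210) + M(154, -14))/(-35736 + t) = (-106 + 2*(-63 - 1*(-14))/(-35 - 14))/(-35736 + 8353) = (-106 + 2*(-63 + 14)/(-49))/(-27383) = (-106 + 2*(-1/49)*(-49))*(-1/27383) = (-106 + 2)*(-1/27383) = -104*(-1/27383) = 104/27383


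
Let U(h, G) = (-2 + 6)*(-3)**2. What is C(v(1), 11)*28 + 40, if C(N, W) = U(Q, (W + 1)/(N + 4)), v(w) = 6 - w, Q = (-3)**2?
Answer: 1048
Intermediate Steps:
Q = 9
U(h, G) = 36 (U(h, G) = 4*9 = 36)
C(N, W) = 36
C(v(1), 11)*28 + 40 = 36*28 + 40 = 1008 + 40 = 1048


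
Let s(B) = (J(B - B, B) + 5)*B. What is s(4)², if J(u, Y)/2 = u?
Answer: 400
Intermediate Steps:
J(u, Y) = 2*u
s(B) = 5*B (s(B) = (2*(B - B) + 5)*B = (2*0 + 5)*B = (0 + 5)*B = 5*B)
s(4)² = (5*4)² = 20² = 400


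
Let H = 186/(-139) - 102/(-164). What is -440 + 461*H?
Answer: -8778263/11398 ≈ -770.16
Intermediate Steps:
H = -8163/11398 (H = 186*(-1/139) - 102*(-1/164) = -186/139 + 51/82 = -8163/11398 ≈ -0.71618)
-440 + 461*H = -440 + 461*(-8163/11398) = -440 - 3763143/11398 = -8778263/11398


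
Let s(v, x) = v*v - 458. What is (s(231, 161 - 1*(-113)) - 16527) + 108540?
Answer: 144916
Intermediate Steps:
s(v, x) = -458 + v² (s(v, x) = v² - 458 = -458 + v²)
(s(231, 161 - 1*(-113)) - 16527) + 108540 = ((-458 + 231²) - 16527) + 108540 = ((-458 + 53361) - 16527) + 108540 = (52903 - 16527) + 108540 = 36376 + 108540 = 144916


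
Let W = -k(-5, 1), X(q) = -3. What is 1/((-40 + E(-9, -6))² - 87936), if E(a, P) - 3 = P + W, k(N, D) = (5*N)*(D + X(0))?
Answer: -1/79287 ≈ -1.2612e-5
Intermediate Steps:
k(N, D) = 5*N*(-3 + D) (k(N, D) = (5*N)*(D - 3) = (5*N)*(-3 + D) = 5*N*(-3 + D))
W = -50 (W = -5*(-5)*(-3 + 1) = -5*(-5)*(-2) = -1*50 = -50)
E(a, P) = -47 + P (E(a, P) = 3 + (P - 50) = 3 + (-50 + P) = -47 + P)
1/((-40 + E(-9, -6))² - 87936) = 1/((-40 + (-47 - 6))² - 87936) = 1/((-40 - 53)² - 87936) = 1/((-93)² - 87936) = 1/(8649 - 87936) = 1/(-79287) = -1/79287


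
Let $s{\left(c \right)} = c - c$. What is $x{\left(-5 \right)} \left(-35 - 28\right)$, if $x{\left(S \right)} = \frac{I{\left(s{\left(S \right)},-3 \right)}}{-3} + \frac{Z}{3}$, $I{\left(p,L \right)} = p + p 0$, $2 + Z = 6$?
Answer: $-84$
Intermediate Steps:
$Z = 4$ ($Z = -2 + 6 = 4$)
$s{\left(c \right)} = 0$
$I{\left(p,L \right)} = p$ ($I{\left(p,L \right)} = p + 0 = p$)
$x{\left(S \right)} = \frac{4}{3}$ ($x{\left(S \right)} = \frac{0}{-3} + \frac{4}{3} = 0 \left(- \frac{1}{3}\right) + 4 \cdot \frac{1}{3} = 0 + \frac{4}{3} = \frac{4}{3}$)
$x{\left(-5 \right)} \left(-35 - 28\right) = \frac{4 \left(-35 - 28\right)}{3} = \frac{4}{3} \left(-63\right) = -84$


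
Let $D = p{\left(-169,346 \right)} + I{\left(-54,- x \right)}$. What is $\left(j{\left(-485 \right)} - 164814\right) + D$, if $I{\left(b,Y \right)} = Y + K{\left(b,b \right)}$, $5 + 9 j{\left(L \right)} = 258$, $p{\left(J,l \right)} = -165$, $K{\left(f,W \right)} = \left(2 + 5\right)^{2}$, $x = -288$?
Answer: $- \frac{1481525}{9} \approx -1.6461 \cdot 10^{5}$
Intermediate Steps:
$K{\left(f,W \right)} = 49$ ($K{\left(f,W \right)} = 7^{2} = 49$)
$j{\left(L \right)} = \frac{253}{9}$ ($j{\left(L \right)} = - \frac{5}{9} + \frac{1}{9} \cdot 258 = - \frac{5}{9} + \frac{86}{3} = \frac{253}{9}$)
$I{\left(b,Y \right)} = 49 + Y$ ($I{\left(b,Y \right)} = Y + 49 = 49 + Y$)
$D = 172$ ($D = -165 + \left(49 - -288\right) = -165 + \left(49 + 288\right) = -165 + 337 = 172$)
$\left(j{\left(-485 \right)} - 164814\right) + D = \left(\frac{253}{9} - 164814\right) + 172 = - \frac{1483073}{9} + 172 = - \frac{1481525}{9}$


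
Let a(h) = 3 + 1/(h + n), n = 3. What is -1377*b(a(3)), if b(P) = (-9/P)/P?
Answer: 446148/361 ≈ 1235.9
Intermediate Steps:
a(h) = 3 + 1/(3 + h) (a(h) = 3 + 1/(h + 3) = 3 + 1/(3 + h))
b(P) = -9/P**2
-1377*b(a(3)) = -(-12393)/((10 + 3*3)/(3 + 3))**2 = -(-12393)/((10 + 9)/6)**2 = -(-12393)/((1/6)*19)**2 = -(-12393)/(19/6)**2 = -(-12393)*36/361 = -1377*(-324/361) = 446148/361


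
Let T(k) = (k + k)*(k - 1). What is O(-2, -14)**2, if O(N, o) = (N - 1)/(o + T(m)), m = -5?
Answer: 9/2116 ≈ 0.0042533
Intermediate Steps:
T(k) = 2*k*(-1 + k) (T(k) = (2*k)*(-1 + k) = 2*k*(-1 + k))
O(N, o) = (-1 + N)/(60 + o) (O(N, o) = (N - 1)/(o + 2*(-5)*(-1 - 5)) = (-1 + N)/(o + 2*(-5)*(-6)) = (-1 + N)/(o + 60) = (-1 + N)/(60 + o))
O(-2, -14)**2 = ((-1 - 2)/(60 - 14))**2 = (-3/46)**2 = 9/2116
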